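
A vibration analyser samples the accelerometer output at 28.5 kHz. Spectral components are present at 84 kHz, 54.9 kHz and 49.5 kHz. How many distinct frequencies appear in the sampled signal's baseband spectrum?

fs/2 = 14.25 kHz.
84 kHz mod fs = 27 kHz.
27 kHz > fs/2 = 14.25 kHz, folds to fs − 27 kHz = 1.5 kHz.
54.9 kHz mod fs = 26.4 kHz.
26.4 kHz > fs/2 = 14.25 kHz, folds to fs − 26.4 kHz = 2.1 kHz.
49.5 kHz mod fs = 21 kHz.
21 kHz > fs/2 = 14.25 kHz, folds to fs − 21 kHz = 7.5 kHz.
Distinct values: {1.5 kHz, 2.1 kHz, 7.5 kHz} → 3.

3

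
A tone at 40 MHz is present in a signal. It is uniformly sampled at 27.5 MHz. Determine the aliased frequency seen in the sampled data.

12.5 MHz

40 MHz mod fs = 12.5 MHz.
12.5 MHz ≤ fs/2 = 13.75 MHz, appears at 12.5 MHz.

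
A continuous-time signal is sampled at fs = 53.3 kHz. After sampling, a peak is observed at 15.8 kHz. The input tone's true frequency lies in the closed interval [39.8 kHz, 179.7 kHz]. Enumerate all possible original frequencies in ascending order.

69.1 kHz, 90.8 kHz, 122.4 kHz, 144.1 kHz, 175.7 kHz

Frequencies that alias to 15.8 kHz are k·fs ± 15.8 kHz for integer k ≥ 0.
k=0: 15.8 kHz.
k=1: 37.5 kHz, 69.1 kHz.
k=2: 90.8 kHz, 122.4 kHz.
k=3: 144.1 kHz, 175.7 kHz.
k=4: 197.4 kHz, 229 kHz.
Within [39.8 kHz, 179.7 kHz]: 69.1 kHz, 90.8 kHz, 122.4 kHz, 144.1 kHz, 175.7 kHz.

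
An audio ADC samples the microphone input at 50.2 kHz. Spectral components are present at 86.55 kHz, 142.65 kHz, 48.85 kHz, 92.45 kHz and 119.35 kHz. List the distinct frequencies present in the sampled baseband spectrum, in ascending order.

fs/2 = 25.1 kHz.
86.55 kHz mod fs = 36.35 kHz.
36.35 kHz > fs/2 = 25.1 kHz, folds to fs − 36.35 kHz = 13.85 kHz.
142.65 kHz mod fs = 42.25 kHz.
42.25 kHz > fs/2 = 25.1 kHz, folds to fs − 42.25 kHz = 7.95 kHz.
48.85 kHz > fs/2 = 25.1 kHz, folds to fs − 48.85 kHz = 1.35 kHz.
92.45 kHz mod fs = 42.25 kHz.
42.25 kHz > fs/2 = 25.1 kHz, folds to fs − 42.25 kHz = 7.95 kHz.
119.35 kHz mod fs = 18.95 kHz.
18.95 kHz ≤ fs/2 = 25.1 kHz, appears at 18.95 kHz.
Distinct values: {1.35 kHz, 7.95 kHz, 13.85 kHz, 18.95 kHz}.

1.35 kHz, 7.95 kHz, 13.85 kHz, 18.95 kHz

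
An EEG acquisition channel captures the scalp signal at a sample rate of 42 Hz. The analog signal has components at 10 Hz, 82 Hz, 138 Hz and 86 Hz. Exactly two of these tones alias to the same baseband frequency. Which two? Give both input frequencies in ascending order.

fs/2 = 21 Hz.
10 Hz ≤ fs/2 = 21 Hz, passes unchanged.
82 Hz mod fs = 40 Hz.
40 Hz > fs/2 = 21 Hz, folds to fs − 40 Hz = 2 Hz.
138 Hz mod fs = 12 Hz.
12 Hz ≤ fs/2 = 21 Hz, appears at 12 Hz.
86 Hz mod fs = 2 Hz.
2 Hz ≤ fs/2 = 21 Hz, appears at 2 Hz.
82 Hz and 86 Hz both map to 2 Hz.

82 Hz, 86 Hz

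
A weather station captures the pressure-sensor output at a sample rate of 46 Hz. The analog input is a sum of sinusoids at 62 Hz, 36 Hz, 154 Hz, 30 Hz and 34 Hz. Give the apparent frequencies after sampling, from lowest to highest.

fs/2 = 23 Hz.
62 Hz mod fs = 16 Hz.
16 Hz ≤ fs/2 = 23 Hz, appears at 16 Hz.
36 Hz > fs/2 = 23 Hz, folds to fs − 36 Hz = 10 Hz.
154 Hz mod fs = 16 Hz.
16 Hz ≤ fs/2 = 23 Hz, appears at 16 Hz.
30 Hz > fs/2 = 23 Hz, folds to fs − 30 Hz = 16 Hz.
34 Hz > fs/2 = 23 Hz, folds to fs − 34 Hz = 12 Hz.
Distinct values: {10 Hz, 12 Hz, 16 Hz}.

10 Hz, 12 Hz, 16 Hz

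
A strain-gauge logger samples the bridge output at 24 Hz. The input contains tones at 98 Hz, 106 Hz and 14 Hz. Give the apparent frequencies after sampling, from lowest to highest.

fs/2 = 12 Hz.
98 Hz mod fs = 2 Hz.
2 Hz ≤ fs/2 = 12 Hz, appears at 2 Hz.
106 Hz mod fs = 10 Hz.
10 Hz ≤ fs/2 = 12 Hz, appears at 10 Hz.
14 Hz > fs/2 = 12 Hz, folds to fs − 14 Hz = 10 Hz.
Distinct values: {2 Hz, 10 Hz}.

2 Hz, 10 Hz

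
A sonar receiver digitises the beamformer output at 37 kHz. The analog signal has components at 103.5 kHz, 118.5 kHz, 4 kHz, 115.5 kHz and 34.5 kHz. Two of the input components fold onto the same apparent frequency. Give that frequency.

7.5 kHz

fs/2 = 18.5 kHz.
103.5 kHz mod fs = 29.5 kHz.
29.5 kHz > fs/2 = 18.5 kHz, folds to fs − 29.5 kHz = 7.5 kHz.
118.5 kHz mod fs = 7.5 kHz.
7.5 kHz ≤ fs/2 = 18.5 kHz, appears at 7.5 kHz.
4 kHz ≤ fs/2 = 18.5 kHz, passes unchanged.
115.5 kHz mod fs = 4.5 kHz.
4.5 kHz ≤ fs/2 = 18.5 kHz, appears at 4.5 kHz.
34.5 kHz > fs/2 = 18.5 kHz, folds to fs − 34.5 kHz = 2.5 kHz.
103.5 kHz and 118.5 kHz both map to 7.5 kHz.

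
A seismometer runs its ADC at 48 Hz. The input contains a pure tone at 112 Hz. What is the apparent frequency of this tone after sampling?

112 Hz mod fs = 16 Hz.
16 Hz ≤ fs/2 = 24 Hz, appears at 16 Hz.

16 Hz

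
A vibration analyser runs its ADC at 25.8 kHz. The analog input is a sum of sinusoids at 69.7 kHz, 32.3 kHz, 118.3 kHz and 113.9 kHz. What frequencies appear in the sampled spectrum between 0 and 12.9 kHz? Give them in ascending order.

fs/2 = 12.9 kHz.
69.7 kHz mod fs = 18.1 kHz.
18.1 kHz > fs/2 = 12.9 kHz, folds to fs − 18.1 kHz = 7.7 kHz.
32.3 kHz mod fs = 6.5 kHz.
6.5 kHz ≤ fs/2 = 12.9 kHz, appears at 6.5 kHz.
118.3 kHz mod fs = 15.1 kHz.
15.1 kHz > fs/2 = 12.9 kHz, folds to fs − 15.1 kHz = 10.7 kHz.
113.9 kHz mod fs = 10.7 kHz.
10.7 kHz ≤ fs/2 = 12.9 kHz, appears at 10.7 kHz.
Distinct values: {6.5 kHz, 7.7 kHz, 10.7 kHz}.

6.5 kHz, 7.7 kHz, 10.7 kHz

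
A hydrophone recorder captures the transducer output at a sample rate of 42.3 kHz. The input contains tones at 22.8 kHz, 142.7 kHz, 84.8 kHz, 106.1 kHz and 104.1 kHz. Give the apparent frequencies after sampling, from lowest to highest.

fs/2 = 21.15 kHz.
22.8 kHz > fs/2 = 21.15 kHz, folds to fs − 22.8 kHz = 19.5 kHz.
142.7 kHz mod fs = 15.8 kHz.
15.8 kHz ≤ fs/2 = 21.15 kHz, appears at 15.8 kHz.
84.8 kHz mod fs = 0.2 kHz.
0.2 kHz ≤ fs/2 = 21.15 kHz, appears at 0.2 kHz.
106.1 kHz mod fs = 21.5 kHz.
21.5 kHz > fs/2 = 21.15 kHz, folds to fs − 21.5 kHz = 20.8 kHz.
104.1 kHz mod fs = 19.5 kHz.
19.5 kHz ≤ fs/2 = 21.15 kHz, appears at 19.5 kHz.
Distinct values: {0.2 kHz, 15.8 kHz, 19.5 kHz, 20.8 kHz}.

0.2 kHz, 15.8 kHz, 19.5 kHz, 20.8 kHz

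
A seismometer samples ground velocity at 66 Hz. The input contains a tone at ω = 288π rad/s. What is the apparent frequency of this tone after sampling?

12 Hz

ω = 288π rad/s → f = ω/(2π) = 144 Hz.
144 Hz mod fs = 12 Hz.
12 Hz ≤ fs/2 = 33 Hz, appears at 12 Hz.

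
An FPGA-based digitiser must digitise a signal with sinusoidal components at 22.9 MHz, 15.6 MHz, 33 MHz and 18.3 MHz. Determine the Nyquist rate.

Highest-frequency component: 33 MHz.
Nyquist rate = 2 × 33 MHz = 66 MHz.

66 MHz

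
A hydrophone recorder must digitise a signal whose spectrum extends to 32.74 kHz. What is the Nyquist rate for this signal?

Nyquist rate = 2 × 32.74 kHz = 65.48 kHz.

65.48 kHz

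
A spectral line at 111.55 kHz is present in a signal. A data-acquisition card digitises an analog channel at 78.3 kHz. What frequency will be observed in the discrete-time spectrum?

111.55 kHz mod fs = 33.25 kHz.
33.25 kHz ≤ fs/2 = 39.15 kHz, appears at 33.25 kHz.

33.25 kHz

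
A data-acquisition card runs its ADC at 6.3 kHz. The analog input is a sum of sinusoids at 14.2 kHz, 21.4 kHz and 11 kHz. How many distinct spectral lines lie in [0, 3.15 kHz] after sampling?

2

fs/2 = 3.15 kHz.
14.2 kHz mod fs = 1.6 kHz.
1.6 kHz ≤ fs/2 = 3.15 kHz, appears at 1.6 kHz.
21.4 kHz mod fs = 2.5 kHz.
2.5 kHz ≤ fs/2 = 3.15 kHz, appears at 2.5 kHz.
11 kHz mod fs = 4.7 kHz.
4.7 kHz > fs/2 = 3.15 kHz, folds to fs − 4.7 kHz = 1.6 kHz.
Distinct values: {1.6 kHz, 2.5 kHz} → 2.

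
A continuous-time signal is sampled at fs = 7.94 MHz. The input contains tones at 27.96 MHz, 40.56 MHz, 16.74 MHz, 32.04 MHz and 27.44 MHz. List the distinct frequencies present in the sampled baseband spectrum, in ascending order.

0.28 MHz, 0.86 MHz, 3.62 MHz, 3.8 MHz

fs/2 = 3.97 MHz.
27.96 MHz mod fs = 4.14 MHz.
4.14 MHz > fs/2 = 3.97 MHz, folds to fs − 4.14 MHz = 3.8 MHz.
40.56 MHz mod fs = 0.86 MHz.
0.86 MHz ≤ fs/2 = 3.97 MHz, appears at 0.86 MHz.
16.74 MHz mod fs = 0.86 MHz.
0.86 MHz ≤ fs/2 = 3.97 MHz, appears at 0.86 MHz.
32.04 MHz mod fs = 0.28 MHz.
0.28 MHz ≤ fs/2 = 3.97 MHz, appears at 0.28 MHz.
27.44 MHz mod fs = 3.62 MHz.
3.62 MHz ≤ fs/2 = 3.97 MHz, appears at 3.62 MHz.
Distinct values: {0.28 MHz, 0.86 MHz, 3.62 MHz, 3.8 MHz}.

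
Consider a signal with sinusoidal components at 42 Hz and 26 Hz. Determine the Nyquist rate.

84 Hz

Highest-frequency component: 42 Hz.
Nyquist rate = 2 × 42 Hz = 84 Hz.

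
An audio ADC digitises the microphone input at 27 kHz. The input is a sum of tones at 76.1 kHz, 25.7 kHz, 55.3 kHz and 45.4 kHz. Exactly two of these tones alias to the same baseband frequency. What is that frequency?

1.3 kHz

fs/2 = 13.5 kHz.
76.1 kHz mod fs = 22.1 kHz.
22.1 kHz > fs/2 = 13.5 kHz, folds to fs − 22.1 kHz = 4.9 kHz.
25.7 kHz > fs/2 = 13.5 kHz, folds to fs − 25.7 kHz = 1.3 kHz.
55.3 kHz mod fs = 1.3 kHz.
1.3 kHz ≤ fs/2 = 13.5 kHz, appears at 1.3 kHz.
45.4 kHz mod fs = 18.4 kHz.
18.4 kHz > fs/2 = 13.5 kHz, folds to fs − 18.4 kHz = 8.6 kHz.
25.7 kHz and 55.3 kHz both map to 1.3 kHz.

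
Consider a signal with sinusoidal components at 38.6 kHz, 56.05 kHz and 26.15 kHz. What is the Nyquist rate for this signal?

112.1 kHz

Highest-frequency component: 56.05 kHz.
Nyquist rate = 2 × 56.05 kHz = 112.1 kHz.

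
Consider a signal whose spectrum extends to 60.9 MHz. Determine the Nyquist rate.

Nyquist rate = 2 × 60.9 MHz = 121.8 MHz.

121.8 MHz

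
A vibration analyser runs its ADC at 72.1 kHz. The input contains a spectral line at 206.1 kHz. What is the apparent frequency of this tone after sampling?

206.1 kHz mod fs = 61.9 kHz.
61.9 kHz > fs/2 = 36.05 kHz, folds to fs − 61.9 kHz = 10.2 kHz.

10.2 kHz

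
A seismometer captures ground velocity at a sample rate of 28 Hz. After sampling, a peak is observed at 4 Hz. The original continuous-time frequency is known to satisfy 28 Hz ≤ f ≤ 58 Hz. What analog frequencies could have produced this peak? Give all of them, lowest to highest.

32 Hz, 52 Hz

Frequencies that alias to 4 Hz are k·fs ± 4 Hz for integer k ≥ 0.
k=0: 4 Hz.
k=1: 24 Hz, 32 Hz.
k=2: 52 Hz, 60 Hz.
k=3: 80 Hz, 88 Hz.
Within [28 Hz, 58 Hz]: 32 Hz, 52 Hz.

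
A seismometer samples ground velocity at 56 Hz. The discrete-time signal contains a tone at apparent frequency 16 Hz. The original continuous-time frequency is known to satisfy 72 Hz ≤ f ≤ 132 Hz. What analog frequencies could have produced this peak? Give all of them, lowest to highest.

Frequencies that alias to 16 Hz are k·fs ± 16 Hz for integer k ≥ 0.
k=0: 16 Hz.
k=1: 40 Hz, 72 Hz.
k=2: 96 Hz, 128 Hz.
k=3: 152 Hz, 184 Hz.
Within [72 Hz, 132 Hz]: 72 Hz, 96 Hz, 128 Hz.

72 Hz, 96 Hz, 128 Hz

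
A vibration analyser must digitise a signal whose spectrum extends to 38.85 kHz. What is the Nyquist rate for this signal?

77.7 kHz

Nyquist rate = 2 × 38.85 kHz = 77.7 kHz.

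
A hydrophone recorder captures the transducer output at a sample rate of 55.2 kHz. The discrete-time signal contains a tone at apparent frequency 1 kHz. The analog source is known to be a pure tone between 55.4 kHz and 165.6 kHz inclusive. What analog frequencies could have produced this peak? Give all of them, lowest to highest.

Frequencies that alias to 1 kHz are k·fs ± 1 kHz for integer k ≥ 0.
k=0: 1 kHz.
k=1: 54.2 kHz, 56.2 kHz.
k=2: 109.4 kHz, 111.4 kHz.
k=3: 164.6 kHz, 166.6 kHz.
k=4: 219.8 kHz, 221.8 kHz.
Within [55.4 kHz, 165.6 kHz]: 56.2 kHz, 109.4 kHz, 111.4 kHz, 164.6 kHz.

56.2 kHz, 109.4 kHz, 111.4 kHz, 164.6 kHz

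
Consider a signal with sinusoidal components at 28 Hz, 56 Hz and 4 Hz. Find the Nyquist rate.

112 Hz

Highest-frequency component: 56 Hz.
Nyquist rate = 2 × 56 Hz = 112 Hz.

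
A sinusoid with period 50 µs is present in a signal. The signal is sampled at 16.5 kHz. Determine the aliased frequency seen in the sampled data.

T = 50 µs → f = 1/T = 20 kHz.
20 kHz mod fs = 3.5 kHz.
3.5 kHz ≤ fs/2 = 8.25 kHz, appears at 3.5 kHz.

3.5 kHz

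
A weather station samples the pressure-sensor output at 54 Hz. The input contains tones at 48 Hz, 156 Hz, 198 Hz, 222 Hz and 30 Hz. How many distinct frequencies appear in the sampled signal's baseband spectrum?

fs/2 = 27 Hz.
48 Hz > fs/2 = 27 Hz, folds to fs − 48 Hz = 6 Hz.
156 Hz mod fs = 48 Hz.
48 Hz > fs/2 = 27 Hz, folds to fs − 48 Hz = 6 Hz.
198 Hz mod fs = 36 Hz.
36 Hz > fs/2 = 27 Hz, folds to fs − 36 Hz = 18 Hz.
222 Hz mod fs = 6 Hz.
6 Hz ≤ fs/2 = 27 Hz, appears at 6 Hz.
30 Hz > fs/2 = 27 Hz, folds to fs − 30 Hz = 24 Hz.
Distinct values: {6 Hz, 18 Hz, 24 Hz} → 3.

3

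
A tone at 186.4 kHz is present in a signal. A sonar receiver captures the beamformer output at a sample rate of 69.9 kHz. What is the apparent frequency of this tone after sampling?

23.3 kHz

186.4 kHz mod fs = 46.6 kHz.
46.6 kHz > fs/2 = 34.95 kHz, folds to fs − 46.6 kHz = 23.3 kHz.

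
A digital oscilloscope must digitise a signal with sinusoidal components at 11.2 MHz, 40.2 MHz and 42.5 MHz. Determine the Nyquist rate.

85 MHz

Highest-frequency component: 42.5 MHz.
Nyquist rate = 2 × 42.5 MHz = 85 MHz.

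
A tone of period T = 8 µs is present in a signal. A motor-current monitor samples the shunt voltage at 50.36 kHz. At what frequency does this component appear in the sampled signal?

24.28 kHz

T = 8 µs → f = 1/T = 125 kHz.
125 kHz mod fs = 24.28 kHz.
24.28 kHz ≤ fs/2 = 25.18 kHz, appears at 24.28 kHz.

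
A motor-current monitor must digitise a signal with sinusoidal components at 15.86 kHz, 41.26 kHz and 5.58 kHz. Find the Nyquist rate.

Highest-frequency component: 41.26 kHz.
Nyquist rate = 2 × 41.26 kHz = 82.52 kHz.

82.52 kHz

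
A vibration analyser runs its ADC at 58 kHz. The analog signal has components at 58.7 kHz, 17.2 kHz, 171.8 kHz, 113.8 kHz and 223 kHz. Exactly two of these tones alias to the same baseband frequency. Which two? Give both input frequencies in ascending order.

fs/2 = 29 kHz.
58.7 kHz mod fs = 0.7 kHz.
0.7 kHz ≤ fs/2 = 29 kHz, appears at 0.7 kHz.
17.2 kHz ≤ fs/2 = 29 kHz, passes unchanged.
171.8 kHz mod fs = 55.8 kHz.
55.8 kHz > fs/2 = 29 kHz, folds to fs − 55.8 kHz = 2.2 kHz.
113.8 kHz mod fs = 55.8 kHz.
55.8 kHz > fs/2 = 29 kHz, folds to fs − 55.8 kHz = 2.2 kHz.
223 kHz mod fs = 49 kHz.
49 kHz > fs/2 = 29 kHz, folds to fs − 49 kHz = 9 kHz.
113.8 kHz and 171.8 kHz both map to 2.2 kHz.

113.8 kHz, 171.8 kHz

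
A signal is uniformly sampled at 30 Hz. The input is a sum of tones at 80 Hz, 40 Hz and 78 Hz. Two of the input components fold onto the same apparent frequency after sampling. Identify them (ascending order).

40 Hz, 80 Hz

fs/2 = 15 Hz.
80 Hz mod fs = 20 Hz.
20 Hz > fs/2 = 15 Hz, folds to fs − 20 Hz = 10 Hz.
40 Hz mod fs = 10 Hz.
10 Hz ≤ fs/2 = 15 Hz, appears at 10 Hz.
78 Hz mod fs = 18 Hz.
18 Hz > fs/2 = 15 Hz, folds to fs − 18 Hz = 12 Hz.
40 Hz and 80 Hz both map to 10 Hz.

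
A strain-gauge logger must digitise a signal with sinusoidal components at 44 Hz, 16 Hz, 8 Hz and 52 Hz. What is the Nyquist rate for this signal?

104 Hz

Highest-frequency component: 52 Hz.
Nyquist rate = 2 × 52 Hz = 104 Hz.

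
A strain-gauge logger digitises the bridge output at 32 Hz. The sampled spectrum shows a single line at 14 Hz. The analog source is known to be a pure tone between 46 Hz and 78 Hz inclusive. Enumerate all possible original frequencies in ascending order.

Frequencies that alias to 14 Hz are k·fs ± 14 Hz for integer k ≥ 0.
k=0: 14 Hz.
k=1: 18 Hz, 46 Hz.
k=2: 50 Hz, 78 Hz.
k=3: 82 Hz, 110 Hz.
Within [46 Hz, 78 Hz]: 46 Hz, 50 Hz, 78 Hz.

46 Hz, 50 Hz, 78 Hz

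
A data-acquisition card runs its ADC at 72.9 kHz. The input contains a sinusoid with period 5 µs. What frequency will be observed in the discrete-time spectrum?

T = 5 µs → f = 1/T = 200 kHz.
200 kHz mod fs = 54.2 kHz.
54.2 kHz > fs/2 = 36.45 kHz, folds to fs − 54.2 kHz = 18.7 kHz.

18.7 kHz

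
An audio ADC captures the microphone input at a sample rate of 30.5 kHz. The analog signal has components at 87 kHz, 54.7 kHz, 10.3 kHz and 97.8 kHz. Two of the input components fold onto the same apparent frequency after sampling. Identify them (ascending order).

54.7 kHz, 97.8 kHz

fs/2 = 15.25 kHz.
87 kHz mod fs = 26 kHz.
26 kHz > fs/2 = 15.25 kHz, folds to fs − 26 kHz = 4.5 kHz.
54.7 kHz mod fs = 24.2 kHz.
24.2 kHz > fs/2 = 15.25 kHz, folds to fs − 24.2 kHz = 6.3 kHz.
10.3 kHz ≤ fs/2 = 15.25 kHz, passes unchanged.
97.8 kHz mod fs = 6.3 kHz.
6.3 kHz ≤ fs/2 = 15.25 kHz, appears at 6.3 kHz.
54.7 kHz and 97.8 kHz both map to 6.3 kHz.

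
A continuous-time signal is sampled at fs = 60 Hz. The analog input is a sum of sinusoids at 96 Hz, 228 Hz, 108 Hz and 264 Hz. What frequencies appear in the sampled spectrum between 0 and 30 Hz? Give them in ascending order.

fs/2 = 30 Hz.
96 Hz mod fs = 36 Hz.
36 Hz > fs/2 = 30 Hz, folds to fs − 36 Hz = 24 Hz.
228 Hz mod fs = 48 Hz.
48 Hz > fs/2 = 30 Hz, folds to fs − 48 Hz = 12 Hz.
108 Hz mod fs = 48 Hz.
48 Hz > fs/2 = 30 Hz, folds to fs − 48 Hz = 12 Hz.
264 Hz mod fs = 24 Hz.
24 Hz ≤ fs/2 = 30 Hz, appears at 24 Hz.
Distinct values: {12 Hz, 24 Hz}.

12 Hz, 24 Hz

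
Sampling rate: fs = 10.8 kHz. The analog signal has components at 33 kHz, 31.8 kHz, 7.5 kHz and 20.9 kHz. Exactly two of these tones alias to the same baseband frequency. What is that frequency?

fs/2 = 5.4 kHz.
33 kHz mod fs = 0.6 kHz.
0.6 kHz ≤ fs/2 = 5.4 kHz, appears at 0.6 kHz.
31.8 kHz mod fs = 10.2 kHz.
10.2 kHz > fs/2 = 5.4 kHz, folds to fs − 10.2 kHz = 0.6 kHz.
7.5 kHz > fs/2 = 5.4 kHz, folds to fs − 7.5 kHz = 3.3 kHz.
20.9 kHz mod fs = 10.1 kHz.
10.1 kHz > fs/2 = 5.4 kHz, folds to fs − 10.1 kHz = 0.7 kHz.
31.8 kHz and 33 kHz both map to 0.6 kHz.

0.6 kHz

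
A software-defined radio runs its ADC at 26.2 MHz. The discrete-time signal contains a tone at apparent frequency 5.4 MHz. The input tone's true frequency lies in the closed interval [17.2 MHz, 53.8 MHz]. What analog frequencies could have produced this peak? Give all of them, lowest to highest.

Frequencies that alias to 5.4 MHz are k·fs ± 5.4 MHz for integer k ≥ 0.
k=0: 5.4 MHz.
k=1: 20.8 MHz, 31.6 MHz.
k=2: 47 MHz, 57.8 MHz.
k=3: 73.2 MHz, 84 MHz.
Within [17.2 MHz, 53.8 MHz]: 20.8 MHz, 31.6 MHz, 47 MHz.

20.8 MHz, 31.6 MHz, 47 MHz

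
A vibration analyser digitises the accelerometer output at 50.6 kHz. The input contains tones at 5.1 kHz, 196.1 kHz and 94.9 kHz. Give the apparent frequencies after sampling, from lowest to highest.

5.1 kHz, 6.3 kHz

fs/2 = 25.3 kHz.
5.1 kHz ≤ fs/2 = 25.3 kHz, passes unchanged.
196.1 kHz mod fs = 44.3 kHz.
44.3 kHz > fs/2 = 25.3 kHz, folds to fs − 44.3 kHz = 6.3 kHz.
94.9 kHz mod fs = 44.3 kHz.
44.3 kHz > fs/2 = 25.3 kHz, folds to fs − 44.3 kHz = 6.3 kHz.
Distinct values: {5.1 kHz, 6.3 kHz}.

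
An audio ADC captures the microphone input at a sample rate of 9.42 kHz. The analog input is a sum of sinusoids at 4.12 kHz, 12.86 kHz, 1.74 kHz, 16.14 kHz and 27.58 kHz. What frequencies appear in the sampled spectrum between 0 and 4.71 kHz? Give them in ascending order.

fs/2 = 4.71 kHz.
4.12 kHz ≤ fs/2 = 4.71 kHz, passes unchanged.
12.86 kHz mod fs = 3.44 kHz.
3.44 kHz ≤ fs/2 = 4.71 kHz, appears at 3.44 kHz.
1.74 kHz ≤ fs/2 = 4.71 kHz, passes unchanged.
16.14 kHz mod fs = 6.72 kHz.
6.72 kHz > fs/2 = 4.71 kHz, folds to fs − 6.72 kHz = 2.7 kHz.
27.58 kHz mod fs = 8.74 kHz.
8.74 kHz > fs/2 = 4.71 kHz, folds to fs − 8.74 kHz = 0.68 kHz.
Distinct values: {0.68 kHz, 1.74 kHz, 2.7 kHz, 3.44 kHz, 4.12 kHz}.

0.68 kHz, 1.74 kHz, 2.7 kHz, 3.44 kHz, 4.12 kHz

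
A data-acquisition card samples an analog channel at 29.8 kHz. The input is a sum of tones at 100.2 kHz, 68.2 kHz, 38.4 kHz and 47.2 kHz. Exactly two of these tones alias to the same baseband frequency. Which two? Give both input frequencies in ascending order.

fs/2 = 14.9 kHz.
100.2 kHz mod fs = 10.8 kHz.
10.8 kHz ≤ fs/2 = 14.9 kHz, appears at 10.8 kHz.
68.2 kHz mod fs = 8.6 kHz.
8.6 kHz ≤ fs/2 = 14.9 kHz, appears at 8.6 kHz.
38.4 kHz mod fs = 8.6 kHz.
8.6 kHz ≤ fs/2 = 14.9 kHz, appears at 8.6 kHz.
47.2 kHz mod fs = 17.4 kHz.
17.4 kHz > fs/2 = 14.9 kHz, folds to fs − 17.4 kHz = 12.4 kHz.
38.4 kHz and 68.2 kHz both map to 8.6 kHz.

38.4 kHz, 68.2 kHz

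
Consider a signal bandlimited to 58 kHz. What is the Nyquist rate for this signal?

Nyquist rate = 2 × 58 kHz = 116 kHz.

116 kHz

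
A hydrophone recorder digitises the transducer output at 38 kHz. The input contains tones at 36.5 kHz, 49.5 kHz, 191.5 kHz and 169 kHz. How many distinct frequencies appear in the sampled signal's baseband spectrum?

fs/2 = 19 kHz.
36.5 kHz > fs/2 = 19 kHz, folds to fs − 36.5 kHz = 1.5 kHz.
49.5 kHz mod fs = 11.5 kHz.
11.5 kHz ≤ fs/2 = 19 kHz, appears at 11.5 kHz.
191.5 kHz mod fs = 1.5 kHz.
1.5 kHz ≤ fs/2 = 19 kHz, appears at 1.5 kHz.
169 kHz mod fs = 17 kHz.
17 kHz ≤ fs/2 = 19 kHz, appears at 17 kHz.
Distinct values: {1.5 kHz, 11.5 kHz, 17 kHz} → 3.

3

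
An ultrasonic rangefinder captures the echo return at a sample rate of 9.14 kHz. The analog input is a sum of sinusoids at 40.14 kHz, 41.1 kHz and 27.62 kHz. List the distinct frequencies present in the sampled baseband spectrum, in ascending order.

0.2 kHz, 3.58 kHz, 4.54 kHz

fs/2 = 4.57 kHz.
40.14 kHz mod fs = 3.58 kHz.
3.58 kHz ≤ fs/2 = 4.57 kHz, appears at 3.58 kHz.
41.1 kHz mod fs = 4.54 kHz.
4.54 kHz ≤ fs/2 = 4.57 kHz, appears at 4.54 kHz.
27.62 kHz mod fs = 0.2 kHz.
0.2 kHz ≤ fs/2 = 4.57 kHz, appears at 0.2 kHz.
Distinct values: {0.2 kHz, 3.58 kHz, 4.54 kHz}.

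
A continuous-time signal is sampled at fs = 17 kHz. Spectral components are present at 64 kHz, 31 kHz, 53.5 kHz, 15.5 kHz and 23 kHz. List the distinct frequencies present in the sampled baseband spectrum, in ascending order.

1.5 kHz, 2.5 kHz, 3 kHz, 4 kHz, 6 kHz

fs/2 = 8.5 kHz.
64 kHz mod fs = 13 kHz.
13 kHz > fs/2 = 8.5 kHz, folds to fs − 13 kHz = 4 kHz.
31 kHz mod fs = 14 kHz.
14 kHz > fs/2 = 8.5 kHz, folds to fs − 14 kHz = 3 kHz.
53.5 kHz mod fs = 2.5 kHz.
2.5 kHz ≤ fs/2 = 8.5 kHz, appears at 2.5 kHz.
15.5 kHz > fs/2 = 8.5 kHz, folds to fs − 15.5 kHz = 1.5 kHz.
23 kHz mod fs = 6 kHz.
6 kHz ≤ fs/2 = 8.5 kHz, appears at 6 kHz.
Distinct values: {1.5 kHz, 2.5 kHz, 3 kHz, 4 kHz, 6 kHz}.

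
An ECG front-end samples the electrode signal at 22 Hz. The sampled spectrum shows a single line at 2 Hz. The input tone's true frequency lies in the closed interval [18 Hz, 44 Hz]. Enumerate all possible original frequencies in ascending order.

20 Hz, 24 Hz, 42 Hz

Frequencies that alias to 2 Hz are k·fs ± 2 Hz for integer k ≥ 0.
k=0: 2 Hz.
k=1: 20 Hz, 24 Hz.
k=2: 42 Hz, 46 Hz.
k=3: 64 Hz, 68 Hz.
Within [18 Hz, 44 Hz]: 20 Hz, 24 Hz, 42 Hz.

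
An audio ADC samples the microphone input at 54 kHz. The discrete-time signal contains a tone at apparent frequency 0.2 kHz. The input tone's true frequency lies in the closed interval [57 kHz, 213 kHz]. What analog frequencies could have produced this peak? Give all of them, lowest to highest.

Frequencies that alias to 0.2 kHz are k·fs ± 0.2 kHz for integer k ≥ 0.
k=0: 0.2 kHz.
k=1: 53.8 kHz, 54.2 kHz.
k=2: 107.8 kHz, 108.2 kHz.
k=3: 161.8 kHz, 162.2 kHz.
k=4: 215.8 kHz, 216.2 kHz.
Within [57 kHz, 213 kHz]: 107.8 kHz, 108.2 kHz, 161.8 kHz, 162.2 kHz.

107.8 kHz, 108.2 kHz, 161.8 kHz, 162.2 kHz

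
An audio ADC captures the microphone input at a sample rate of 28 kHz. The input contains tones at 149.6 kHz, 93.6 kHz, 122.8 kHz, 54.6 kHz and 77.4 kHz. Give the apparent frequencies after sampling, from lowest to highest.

1.4 kHz, 6.6 kHz, 9.6 kHz, 10.8 kHz

fs/2 = 14 kHz.
149.6 kHz mod fs = 9.6 kHz.
9.6 kHz ≤ fs/2 = 14 kHz, appears at 9.6 kHz.
93.6 kHz mod fs = 9.6 kHz.
9.6 kHz ≤ fs/2 = 14 kHz, appears at 9.6 kHz.
122.8 kHz mod fs = 10.8 kHz.
10.8 kHz ≤ fs/2 = 14 kHz, appears at 10.8 kHz.
54.6 kHz mod fs = 26.6 kHz.
26.6 kHz > fs/2 = 14 kHz, folds to fs − 26.6 kHz = 1.4 kHz.
77.4 kHz mod fs = 21.4 kHz.
21.4 kHz > fs/2 = 14 kHz, folds to fs − 21.4 kHz = 6.6 kHz.
Distinct values: {1.4 kHz, 6.6 kHz, 9.6 kHz, 10.8 kHz}.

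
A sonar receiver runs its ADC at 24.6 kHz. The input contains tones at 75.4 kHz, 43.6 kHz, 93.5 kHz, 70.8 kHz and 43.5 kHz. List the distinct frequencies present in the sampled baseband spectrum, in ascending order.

fs/2 = 12.3 kHz.
75.4 kHz mod fs = 1.6 kHz.
1.6 kHz ≤ fs/2 = 12.3 kHz, appears at 1.6 kHz.
43.6 kHz mod fs = 19 kHz.
19 kHz > fs/2 = 12.3 kHz, folds to fs − 19 kHz = 5.6 kHz.
93.5 kHz mod fs = 19.7 kHz.
19.7 kHz > fs/2 = 12.3 kHz, folds to fs − 19.7 kHz = 4.9 kHz.
70.8 kHz mod fs = 21.6 kHz.
21.6 kHz > fs/2 = 12.3 kHz, folds to fs − 21.6 kHz = 3 kHz.
43.5 kHz mod fs = 18.9 kHz.
18.9 kHz > fs/2 = 12.3 kHz, folds to fs − 18.9 kHz = 5.7 kHz.
Distinct values: {1.6 kHz, 3 kHz, 4.9 kHz, 5.6 kHz, 5.7 kHz}.

1.6 kHz, 3 kHz, 4.9 kHz, 5.6 kHz, 5.7 kHz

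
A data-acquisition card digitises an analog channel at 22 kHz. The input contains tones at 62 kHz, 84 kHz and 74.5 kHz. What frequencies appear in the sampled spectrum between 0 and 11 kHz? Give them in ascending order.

4 kHz, 8.5 kHz

fs/2 = 11 kHz.
62 kHz mod fs = 18 kHz.
18 kHz > fs/2 = 11 kHz, folds to fs − 18 kHz = 4 kHz.
84 kHz mod fs = 18 kHz.
18 kHz > fs/2 = 11 kHz, folds to fs − 18 kHz = 4 kHz.
74.5 kHz mod fs = 8.5 kHz.
8.5 kHz ≤ fs/2 = 11 kHz, appears at 8.5 kHz.
Distinct values: {4 kHz, 8.5 kHz}.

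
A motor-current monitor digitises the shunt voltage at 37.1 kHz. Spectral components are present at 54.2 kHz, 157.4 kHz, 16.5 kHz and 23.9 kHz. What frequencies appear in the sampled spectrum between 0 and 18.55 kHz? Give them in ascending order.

fs/2 = 18.55 kHz.
54.2 kHz mod fs = 17.1 kHz.
17.1 kHz ≤ fs/2 = 18.55 kHz, appears at 17.1 kHz.
157.4 kHz mod fs = 9 kHz.
9 kHz ≤ fs/2 = 18.55 kHz, appears at 9 kHz.
16.5 kHz ≤ fs/2 = 18.55 kHz, passes unchanged.
23.9 kHz > fs/2 = 18.55 kHz, folds to fs − 23.9 kHz = 13.2 kHz.
Distinct values: {9 kHz, 13.2 kHz, 16.5 kHz, 17.1 kHz}.

9 kHz, 13.2 kHz, 16.5 kHz, 17.1 kHz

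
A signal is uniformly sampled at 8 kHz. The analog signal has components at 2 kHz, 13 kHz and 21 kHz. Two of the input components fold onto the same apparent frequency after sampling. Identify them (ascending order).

fs/2 = 4 kHz.
2 kHz ≤ fs/2 = 4 kHz, passes unchanged.
13 kHz mod fs = 5 kHz.
5 kHz > fs/2 = 4 kHz, folds to fs − 5 kHz = 3 kHz.
21 kHz mod fs = 5 kHz.
5 kHz > fs/2 = 4 kHz, folds to fs − 5 kHz = 3 kHz.
13 kHz and 21 kHz both map to 3 kHz.

13 kHz, 21 kHz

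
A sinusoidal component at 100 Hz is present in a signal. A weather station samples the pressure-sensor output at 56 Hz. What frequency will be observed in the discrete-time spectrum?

100 Hz mod fs = 44 Hz.
44 Hz > fs/2 = 28 Hz, folds to fs − 44 Hz = 12 Hz.

12 Hz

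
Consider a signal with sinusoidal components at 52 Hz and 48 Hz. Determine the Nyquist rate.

104 Hz

Highest-frequency component: 52 Hz.
Nyquist rate = 2 × 52 Hz = 104 Hz.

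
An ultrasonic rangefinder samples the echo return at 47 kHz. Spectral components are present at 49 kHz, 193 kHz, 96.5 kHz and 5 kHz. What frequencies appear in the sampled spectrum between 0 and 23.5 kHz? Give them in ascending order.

2 kHz, 2.5 kHz, 5 kHz

fs/2 = 23.5 kHz.
49 kHz mod fs = 2 kHz.
2 kHz ≤ fs/2 = 23.5 kHz, appears at 2 kHz.
193 kHz mod fs = 5 kHz.
5 kHz ≤ fs/2 = 23.5 kHz, appears at 5 kHz.
96.5 kHz mod fs = 2.5 kHz.
2.5 kHz ≤ fs/2 = 23.5 kHz, appears at 2.5 kHz.
5 kHz ≤ fs/2 = 23.5 kHz, passes unchanged.
Distinct values: {2 kHz, 2.5 kHz, 5 kHz}.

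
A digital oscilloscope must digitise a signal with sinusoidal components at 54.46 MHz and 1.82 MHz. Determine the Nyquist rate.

108.92 MHz

Highest-frequency component: 54.46 MHz.
Nyquist rate = 2 × 54.46 MHz = 108.92 MHz.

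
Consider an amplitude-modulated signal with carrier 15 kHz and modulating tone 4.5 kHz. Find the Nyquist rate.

39 kHz

AM sidebands sit at fc ± fm = 10.5 kHz and 19.5 kHz.
Highest-frequency component: 19.5 kHz.
Nyquist rate = 2 × 19.5 kHz = 39 kHz.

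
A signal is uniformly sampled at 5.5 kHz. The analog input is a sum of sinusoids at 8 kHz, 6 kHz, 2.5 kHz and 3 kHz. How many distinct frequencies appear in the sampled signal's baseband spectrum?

2

fs/2 = 2.75 kHz.
8 kHz mod fs = 2.5 kHz.
2.5 kHz ≤ fs/2 = 2.75 kHz, appears at 2.5 kHz.
6 kHz mod fs = 0.5 kHz.
0.5 kHz ≤ fs/2 = 2.75 kHz, appears at 0.5 kHz.
2.5 kHz ≤ fs/2 = 2.75 kHz, passes unchanged.
3 kHz > fs/2 = 2.75 kHz, folds to fs − 3 kHz = 2.5 kHz.
Distinct values: {0.5 kHz, 2.5 kHz} → 2.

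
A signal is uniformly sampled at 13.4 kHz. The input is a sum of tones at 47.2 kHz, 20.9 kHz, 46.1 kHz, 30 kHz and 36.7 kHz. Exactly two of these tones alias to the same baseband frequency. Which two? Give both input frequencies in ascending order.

fs/2 = 6.7 kHz.
47.2 kHz mod fs = 7 kHz.
7 kHz > fs/2 = 6.7 kHz, folds to fs − 7 kHz = 6.4 kHz.
20.9 kHz mod fs = 7.5 kHz.
7.5 kHz > fs/2 = 6.7 kHz, folds to fs − 7.5 kHz = 5.9 kHz.
46.1 kHz mod fs = 5.9 kHz.
5.9 kHz ≤ fs/2 = 6.7 kHz, appears at 5.9 kHz.
30 kHz mod fs = 3.2 kHz.
3.2 kHz ≤ fs/2 = 6.7 kHz, appears at 3.2 kHz.
36.7 kHz mod fs = 9.9 kHz.
9.9 kHz > fs/2 = 6.7 kHz, folds to fs − 9.9 kHz = 3.5 kHz.
20.9 kHz and 46.1 kHz both map to 5.9 kHz.

20.9 kHz, 46.1 kHz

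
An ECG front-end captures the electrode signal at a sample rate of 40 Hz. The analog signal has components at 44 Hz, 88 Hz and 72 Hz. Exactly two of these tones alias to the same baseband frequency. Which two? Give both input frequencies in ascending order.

fs/2 = 20 Hz.
44 Hz mod fs = 4 Hz.
4 Hz ≤ fs/2 = 20 Hz, appears at 4 Hz.
88 Hz mod fs = 8 Hz.
8 Hz ≤ fs/2 = 20 Hz, appears at 8 Hz.
72 Hz mod fs = 32 Hz.
32 Hz > fs/2 = 20 Hz, folds to fs − 32 Hz = 8 Hz.
72 Hz and 88 Hz both map to 8 Hz.

72 Hz, 88 Hz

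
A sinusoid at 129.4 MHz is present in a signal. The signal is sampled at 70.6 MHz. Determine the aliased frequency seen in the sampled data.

11.8 MHz

129.4 MHz mod fs = 58.8 MHz.
58.8 MHz > fs/2 = 35.3 MHz, folds to fs − 58.8 MHz = 11.8 MHz.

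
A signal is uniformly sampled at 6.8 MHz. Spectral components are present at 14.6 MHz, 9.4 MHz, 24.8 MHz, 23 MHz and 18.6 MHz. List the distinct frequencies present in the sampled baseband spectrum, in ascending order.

fs/2 = 3.4 MHz.
14.6 MHz mod fs = 1 MHz.
1 MHz ≤ fs/2 = 3.4 MHz, appears at 1 MHz.
9.4 MHz mod fs = 2.6 MHz.
2.6 MHz ≤ fs/2 = 3.4 MHz, appears at 2.6 MHz.
24.8 MHz mod fs = 4.4 MHz.
4.4 MHz > fs/2 = 3.4 MHz, folds to fs − 4.4 MHz = 2.4 MHz.
23 MHz mod fs = 2.6 MHz.
2.6 MHz ≤ fs/2 = 3.4 MHz, appears at 2.6 MHz.
18.6 MHz mod fs = 5 MHz.
5 MHz > fs/2 = 3.4 MHz, folds to fs − 5 MHz = 1.8 MHz.
Distinct values: {1 MHz, 1.8 MHz, 2.4 MHz, 2.6 MHz}.

1 MHz, 1.8 MHz, 2.4 MHz, 2.6 MHz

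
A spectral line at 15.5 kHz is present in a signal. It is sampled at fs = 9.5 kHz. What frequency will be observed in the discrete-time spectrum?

3.5 kHz

15.5 kHz mod fs = 6 kHz.
6 kHz > fs/2 = 4.75 kHz, folds to fs − 6 kHz = 3.5 kHz.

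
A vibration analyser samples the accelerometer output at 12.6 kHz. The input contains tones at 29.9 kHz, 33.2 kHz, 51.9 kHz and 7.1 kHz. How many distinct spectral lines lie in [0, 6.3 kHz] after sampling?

4

fs/2 = 6.3 kHz.
29.9 kHz mod fs = 4.7 kHz.
4.7 kHz ≤ fs/2 = 6.3 kHz, appears at 4.7 kHz.
33.2 kHz mod fs = 8 kHz.
8 kHz > fs/2 = 6.3 kHz, folds to fs − 8 kHz = 4.6 kHz.
51.9 kHz mod fs = 1.5 kHz.
1.5 kHz ≤ fs/2 = 6.3 kHz, appears at 1.5 kHz.
7.1 kHz > fs/2 = 6.3 kHz, folds to fs − 7.1 kHz = 5.5 kHz.
Distinct values: {1.5 kHz, 4.6 kHz, 4.7 kHz, 5.5 kHz} → 4.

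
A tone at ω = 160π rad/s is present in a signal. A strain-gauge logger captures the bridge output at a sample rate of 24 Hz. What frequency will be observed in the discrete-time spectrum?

ω = 160π rad/s → f = ω/(2π) = 80 Hz.
80 Hz mod fs = 8 Hz.
8 Hz ≤ fs/2 = 12 Hz, appears at 8 Hz.

8 Hz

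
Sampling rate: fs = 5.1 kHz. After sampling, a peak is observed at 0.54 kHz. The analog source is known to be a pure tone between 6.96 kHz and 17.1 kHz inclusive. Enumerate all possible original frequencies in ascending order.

9.66 kHz, 10.74 kHz, 14.76 kHz, 15.84 kHz

Frequencies that alias to 0.54 kHz are k·fs ± 0.54 kHz for integer k ≥ 0.
k=0: 0.54 kHz.
k=1: 4.56 kHz, 5.64 kHz.
k=2: 9.66 kHz, 10.74 kHz.
k=3: 14.76 kHz, 15.84 kHz.
k=4: 19.86 kHz, 20.94 kHz.
Within [6.96 kHz, 17.1 kHz]: 9.66 kHz, 10.74 kHz, 14.76 kHz, 15.84 kHz.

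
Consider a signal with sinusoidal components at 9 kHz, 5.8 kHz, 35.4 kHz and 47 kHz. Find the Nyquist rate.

94 kHz

Highest-frequency component: 47 kHz.
Nyquist rate = 2 × 47 kHz = 94 kHz.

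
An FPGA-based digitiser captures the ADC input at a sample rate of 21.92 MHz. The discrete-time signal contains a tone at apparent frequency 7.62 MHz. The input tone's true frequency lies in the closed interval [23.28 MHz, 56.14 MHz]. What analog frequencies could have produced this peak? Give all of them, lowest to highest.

Frequencies that alias to 7.62 MHz are k·fs ± 7.62 MHz for integer k ≥ 0.
k=0: 7.62 MHz.
k=1: 14.3 MHz, 29.54 MHz.
k=2: 36.22 MHz, 51.46 MHz.
k=3: 58.14 MHz, 73.38 MHz.
Within [23.28 MHz, 56.14 MHz]: 29.54 MHz, 36.22 MHz, 51.46 MHz.

29.54 MHz, 36.22 MHz, 51.46 MHz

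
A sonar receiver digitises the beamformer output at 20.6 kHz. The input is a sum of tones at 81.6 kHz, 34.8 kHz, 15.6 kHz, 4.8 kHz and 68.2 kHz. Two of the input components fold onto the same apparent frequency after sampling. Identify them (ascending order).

fs/2 = 10.3 kHz.
81.6 kHz mod fs = 19.8 kHz.
19.8 kHz > fs/2 = 10.3 kHz, folds to fs − 19.8 kHz = 0.8 kHz.
34.8 kHz mod fs = 14.2 kHz.
14.2 kHz > fs/2 = 10.3 kHz, folds to fs − 14.2 kHz = 6.4 kHz.
15.6 kHz > fs/2 = 10.3 kHz, folds to fs − 15.6 kHz = 5 kHz.
4.8 kHz ≤ fs/2 = 10.3 kHz, passes unchanged.
68.2 kHz mod fs = 6.4 kHz.
6.4 kHz ≤ fs/2 = 10.3 kHz, appears at 6.4 kHz.
34.8 kHz and 68.2 kHz both map to 6.4 kHz.

34.8 kHz, 68.2 kHz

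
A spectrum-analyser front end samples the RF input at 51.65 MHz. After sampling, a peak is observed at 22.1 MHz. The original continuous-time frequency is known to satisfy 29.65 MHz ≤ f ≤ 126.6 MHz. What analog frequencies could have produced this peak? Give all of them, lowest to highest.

73.75 MHz, 81.2 MHz, 125.4 MHz

Frequencies that alias to 22.1 MHz are k·fs ± 22.1 MHz for integer k ≥ 0.
k=0: 22.1 MHz.
k=1: 29.55 MHz, 73.75 MHz.
k=2: 81.2 MHz, 125.4 MHz.
k=3: 132.85 MHz, 177.05 MHz.
Within [29.65 MHz, 126.6 MHz]: 73.75 MHz, 81.2 MHz, 125.4 MHz.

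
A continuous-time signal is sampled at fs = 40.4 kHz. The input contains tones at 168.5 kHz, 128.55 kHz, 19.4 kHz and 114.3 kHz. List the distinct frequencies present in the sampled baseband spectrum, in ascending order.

6.9 kHz, 7.35 kHz, 19.4 kHz

fs/2 = 20.2 kHz.
168.5 kHz mod fs = 6.9 kHz.
6.9 kHz ≤ fs/2 = 20.2 kHz, appears at 6.9 kHz.
128.55 kHz mod fs = 7.35 kHz.
7.35 kHz ≤ fs/2 = 20.2 kHz, appears at 7.35 kHz.
19.4 kHz ≤ fs/2 = 20.2 kHz, passes unchanged.
114.3 kHz mod fs = 33.5 kHz.
33.5 kHz > fs/2 = 20.2 kHz, folds to fs − 33.5 kHz = 6.9 kHz.
Distinct values: {6.9 kHz, 7.35 kHz, 19.4 kHz}.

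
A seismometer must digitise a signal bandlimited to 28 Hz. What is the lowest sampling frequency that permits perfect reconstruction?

56 Hz

Nyquist rate = 2 × 28 Hz = 56 Hz.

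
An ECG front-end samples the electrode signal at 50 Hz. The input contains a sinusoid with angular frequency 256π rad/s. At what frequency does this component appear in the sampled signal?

22 Hz

ω = 256π rad/s → f = ω/(2π) = 128 Hz.
128 Hz mod fs = 28 Hz.
28 Hz > fs/2 = 25 Hz, folds to fs − 28 Hz = 22 Hz.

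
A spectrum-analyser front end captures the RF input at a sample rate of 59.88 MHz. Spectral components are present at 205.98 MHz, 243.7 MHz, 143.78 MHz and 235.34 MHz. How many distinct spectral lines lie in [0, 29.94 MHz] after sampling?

3

fs/2 = 29.94 MHz.
205.98 MHz mod fs = 26.34 MHz.
26.34 MHz ≤ fs/2 = 29.94 MHz, appears at 26.34 MHz.
243.7 MHz mod fs = 4.18 MHz.
4.18 MHz ≤ fs/2 = 29.94 MHz, appears at 4.18 MHz.
143.78 MHz mod fs = 24.02 MHz.
24.02 MHz ≤ fs/2 = 29.94 MHz, appears at 24.02 MHz.
235.34 MHz mod fs = 55.7 MHz.
55.7 MHz > fs/2 = 29.94 MHz, folds to fs − 55.7 MHz = 4.18 MHz.
Distinct values: {4.18 MHz, 24.02 MHz, 26.34 MHz} → 3.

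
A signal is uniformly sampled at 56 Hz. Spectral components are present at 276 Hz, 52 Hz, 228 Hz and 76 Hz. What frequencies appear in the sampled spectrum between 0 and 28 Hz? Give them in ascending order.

4 Hz, 20 Hz

fs/2 = 28 Hz.
276 Hz mod fs = 52 Hz.
52 Hz > fs/2 = 28 Hz, folds to fs − 52 Hz = 4 Hz.
52 Hz > fs/2 = 28 Hz, folds to fs − 52 Hz = 4 Hz.
228 Hz mod fs = 4 Hz.
4 Hz ≤ fs/2 = 28 Hz, appears at 4 Hz.
76 Hz mod fs = 20 Hz.
20 Hz ≤ fs/2 = 28 Hz, appears at 20 Hz.
Distinct values: {4 Hz, 20 Hz}.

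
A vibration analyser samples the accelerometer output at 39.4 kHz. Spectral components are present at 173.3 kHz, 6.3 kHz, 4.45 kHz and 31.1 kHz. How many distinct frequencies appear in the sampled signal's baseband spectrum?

4

fs/2 = 19.7 kHz.
173.3 kHz mod fs = 15.7 kHz.
15.7 kHz ≤ fs/2 = 19.7 kHz, appears at 15.7 kHz.
6.3 kHz ≤ fs/2 = 19.7 kHz, passes unchanged.
4.45 kHz ≤ fs/2 = 19.7 kHz, passes unchanged.
31.1 kHz > fs/2 = 19.7 kHz, folds to fs − 31.1 kHz = 8.3 kHz.
Distinct values: {4.45 kHz, 6.3 kHz, 8.3 kHz, 15.7 kHz} → 4.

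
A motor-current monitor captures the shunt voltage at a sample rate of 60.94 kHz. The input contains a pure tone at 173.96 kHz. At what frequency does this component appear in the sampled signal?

173.96 kHz mod fs = 52.08 kHz.
52.08 kHz > fs/2 = 30.47 kHz, folds to fs − 52.08 kHz = 8.86 kHz.

8.86 kHz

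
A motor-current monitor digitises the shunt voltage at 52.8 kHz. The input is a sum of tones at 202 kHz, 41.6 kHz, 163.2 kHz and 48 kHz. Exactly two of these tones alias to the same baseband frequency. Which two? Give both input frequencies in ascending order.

48 kHz, 163.2 kHz

fs/2 = 26.4 kHz.
202 kHz mod fs = 43.6 kHz.
43.6 kHz > fs/2 = 26.4 kHz, folds to fs − 43.6 kHz = 9.2 kHz.
41.6 kHz > fs/2 = 26.4 kHz, folds to fs − 41.6 kHz = 11.2 kHz.
163.2 kHz mod fs = 4.8 kHz.
4.8 kHz ≤ fs/2 = 26.4 kHz, appears at 4.8 kHz.
48 kHz > fs/2 = 26.4 kHz, folds to fs − 48 kHz = 4.8 kHz.
48 kHz and 163.2 kHz both map to 4.8 kHz.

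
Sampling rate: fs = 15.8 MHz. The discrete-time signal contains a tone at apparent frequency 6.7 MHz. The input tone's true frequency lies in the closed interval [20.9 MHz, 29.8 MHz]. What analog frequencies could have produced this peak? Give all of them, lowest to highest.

Frequencies that alias to 6.7 MHz are k·fs ± 6.7 MHz for integer k ≥ 0.
k=0: 6.7 MHz.
k=1: 9.1 MHz, 22.5 MHz.
k=2: 24.9 MHz, 38.3 MHz.
k=3: 40.7 MHz, 54.1 MHz.
Within [20.9 MHz, 29.8 MHz]: 22.5 MHz, 24.9 MHz.

22.5 MHz, 24.9 MHz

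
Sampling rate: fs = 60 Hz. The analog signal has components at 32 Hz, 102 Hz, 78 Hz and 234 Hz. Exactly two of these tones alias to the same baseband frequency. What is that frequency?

18 Hz

fs/2 = 30 Hz.
32 Hz > fs/2 = 30 Hz, folds to fs − 32 Hz = 28 Hz.
102 Hz mod fs = 42 Hz.
42 Hz > fs/2 = 30 Hz, folds to fs − 42 Hz = 18 Hz.
78 Hz mod fs = 18 Hz.
18 Hz ≤ fs/2 = 30 Hz, appears at 18 Hz.
234 Hz mod fs = 54 Hz.
54 Hz > fs/2 = 30 Hz, folds to fs − 54 Hz = 6 Hz.
78 Hz and 102 Hz both map to 18 Hz.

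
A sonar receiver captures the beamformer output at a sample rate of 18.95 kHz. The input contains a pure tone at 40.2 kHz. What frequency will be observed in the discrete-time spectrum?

40.2 kHz mod fs = 2.3 kHz.
2.3 kHz ≤ fs/2 = 9.475 kHz, appears at 2.3 kHz.

2.3 kHz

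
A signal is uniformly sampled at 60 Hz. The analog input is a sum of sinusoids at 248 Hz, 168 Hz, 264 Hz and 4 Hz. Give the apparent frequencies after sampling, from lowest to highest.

4 Hz, 8 Hz, 12 Hz, 24 Hz

fs/2 = 30 Hz.
248 Hz mod fs = 8 Hz.
8 Hz ≤ fs/2 = 30 Hz, appears at 8 Hz.
168 Hz mod fs = 48 Hz.
48 Hz > fs/2 = 30 Hz, folds to fs − 48 Hz = 12 Hz.
264 Hz mod fs = 24 Hz.
24 Hz ≤ fs/2 = 30 Hz, appears at 24 Hz.
4 Hz ≤ fs/2 = 30 Hz, passes unchanged.
Distinct values: {4 Hz, 8 Hz, 12 Hz, 24 Hz}.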